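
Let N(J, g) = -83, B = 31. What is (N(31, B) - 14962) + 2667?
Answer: -12378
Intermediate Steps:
(N(31, B) - 14962) + 2667 = (-83 - 14962) + 2667 = -15045 + 2667 = -12378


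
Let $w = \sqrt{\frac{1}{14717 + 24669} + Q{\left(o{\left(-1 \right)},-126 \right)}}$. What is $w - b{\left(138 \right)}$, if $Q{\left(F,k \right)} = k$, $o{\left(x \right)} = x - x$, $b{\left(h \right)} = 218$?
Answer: $-218 + \frac{i \sqrt{195458342110}}{39386} \approx -218.0 + 11.225 i$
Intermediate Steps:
$o{\left(x \right)} = 0$
$w = \frac{i \sqrt{195458342110}}{39386}$ ($w = \sqrt{\frac{1}{14717 + 24669} - 126} = \sqrt{\frac{1}{39386} - 126} = \sqrt{- \frac{4962635}{39386}} = \frac{i \sqrt{195458342110}}{39386} \approx 11.225 i$)
$w - b{\left(138 \right)} = \frac{i \sqrt{195458342110}}{39386} - 218 = -218 + \frac{i \sqrt{195458342110}}{39386}$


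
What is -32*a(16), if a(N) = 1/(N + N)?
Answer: -1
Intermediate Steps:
a(N) = 1/(2*N)
-32*a(16) = -16/16 = -32*1/32 = -1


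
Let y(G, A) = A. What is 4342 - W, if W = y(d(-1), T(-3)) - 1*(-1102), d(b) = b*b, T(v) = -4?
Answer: 3244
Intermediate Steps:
d(b) = b²
W = 1098 (W = -4 - 1*(-1102) = -4 + 1102 = 1098)
4342 - W = 4342 - 1*1098 = 4342 - 1098 = 3244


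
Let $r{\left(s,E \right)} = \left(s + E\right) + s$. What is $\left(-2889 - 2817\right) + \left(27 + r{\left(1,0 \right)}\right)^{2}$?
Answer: $-4865$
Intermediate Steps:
$r{\left(s,E \right)} = E + 2 s$ ($r{\left(s,E \right)} = \left(E + s\right) + s = E + 2 s$)
$\left(-2889 - 2817\right) + \left(27 + r{\left(1,0 \right)}\right)^{2} = \left(-2889 - 2817\right) + \left(27 + \left(0 + 2 \cdot 1\right)\right)^{2} = -5706 + \left(27 + \left(0 + 2\right)\right)^{2} = -5706 + \left(27 + 2\right)^{2} = -5706 + 29^{2} = -5706 + 841 = -4865$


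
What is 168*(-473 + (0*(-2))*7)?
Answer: -79464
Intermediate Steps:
168*(-473 + (0*(-2))*7) = 168*(-473 + 0*7) = 168*(-473 + 0) = 168*(-473) = -79464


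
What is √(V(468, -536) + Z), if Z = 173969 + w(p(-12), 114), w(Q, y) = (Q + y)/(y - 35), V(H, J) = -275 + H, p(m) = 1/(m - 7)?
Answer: √392390409827/1501 ≈ 417.33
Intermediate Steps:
p(m) = 1/(-7 + m)
w(Q, y) = (Q + y)/(-35 + y)
Z = 261129634/1501 (Z = 173969 + (1/(-7 - 12) + 114)/(-35 + 114) = 173969 + (1/(-19) + 114)/79 = 173969 + (-1/19 + 114)/79 = 173969 + (1/79)*(2165/19) = 173969 + 2165/1501 = 261129634/1501 ≈ 1.7397e+5)
√(V(468, -536) + Z) = √((-275 + 468) + 261129634/1501) = √(193 + 261129634/1501) = √(261419327/1501) = √392390409827/1501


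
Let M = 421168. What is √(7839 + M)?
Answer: √429007 ≈ 654.99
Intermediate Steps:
√(7839 + M) = √(7839 + 421168) = √429007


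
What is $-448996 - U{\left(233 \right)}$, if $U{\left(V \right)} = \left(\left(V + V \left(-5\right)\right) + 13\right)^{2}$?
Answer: $-1293557$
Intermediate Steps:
$U{\left(V \right)} = \left(13 - 4 V\right)^{2}$ ($U{\left(V \right)} = \left(\left(V - 5 V\right) + 13\right)^{2} = \left(- 4 V + 13\right)^{2} = \left(13 - 4 V\right)^{2}$)
$-448996 - U{\left(233 \right)} = -448996 - \left(-13 + 4 \cdot 233\right)^{2} = -448996 - \left(-13 + 932\right)^{2} = -448996 - 919^{2} = -448996 - 844561 = -1293557$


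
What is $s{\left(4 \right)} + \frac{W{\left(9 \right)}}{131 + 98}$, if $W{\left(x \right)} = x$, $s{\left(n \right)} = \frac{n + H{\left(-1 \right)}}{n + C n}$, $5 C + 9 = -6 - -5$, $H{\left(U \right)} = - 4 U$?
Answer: $- \frac{449}{229} \approx -1.9607$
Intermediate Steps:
$C = -2$ ($C = - \frac{9}{5} + \frac{-6 - -5}{5} = - \frac{9}{5} + \frac{-6 + 5}{5} = - \frac{9}{5} + \frac{1}{5} \left(-1\right) = - \frac{9}{5} - \frac{1}{5} = -2$)
$s{\left(n \right)} = - \frac{4 + n}{n}$ ($s{\left(n \right)} = \frac{n - -4}{n - 2 n} = \frac{n + 4}{\left(-1\right) n} = \left(4 + n\right) \left(- \frac{1}{n}\right) = - \frac{4 + n}{n}$)
$s{\left(4 \right)} + \frac{W{\left(9 \right)}}{131 + 98} = \frac{-4 - 4}{4} + \frac{9}{131 + 98} = \frac{-4 - 4}{4} + \frac{9}{229} = \frac{1}{4} \left(-8\right) + 9 \cdot \frac{1}{229} = -2 + \frac{9}{229} = - \frac{449}{229}$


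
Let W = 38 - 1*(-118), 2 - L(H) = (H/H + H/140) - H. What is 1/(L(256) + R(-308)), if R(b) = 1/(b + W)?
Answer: 5320/1357477 ≈ 0.0039190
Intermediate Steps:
L(H) = 1 + 139*H/140 (L(H) = 2 - ((H/H + H/140) - H) = 2 - ((1 + H*(1/140)) - H) = 2 - ((1 + H/140) - H) = 2 - (1 - 139*H/140) = 2 + (-1 + 139*H/140) = 1 + 139*H/140)
W = 156 (W = 38 + 118 = 156)
R(b) = 1/(156 + b) (R(b) = 1/(b + 156) = 1/(156 + b))
1/(L(256) + R(-308)) = 1/((1 + (139/140)*256) + 1/(156 - 308)) = 1/((1 + 8896/35) + 1/(-152)) = 1/(8931/35 - 1/152) = 1/(1357477/5320) = 5320/1357477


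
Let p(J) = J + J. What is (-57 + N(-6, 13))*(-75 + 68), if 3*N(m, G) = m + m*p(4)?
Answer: 525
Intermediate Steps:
p(J) = 2*J
N(m, G) = 3*m (N(m, G) = (m + m*(2*4))/3 = (m + m*8)/3 = (m + 8*m)/3 = (9*m)/3 = 3*m)
(-57 + N(-6, 13))*(-75 + 68) = (-57 + 3*(-6))*(-75 + 68) = (-57 - 18)*(-7) = -75*(-7) = 525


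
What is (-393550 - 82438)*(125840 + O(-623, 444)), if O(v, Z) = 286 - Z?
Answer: -59823123816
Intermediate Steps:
(-393550 - 82438)*(125840 + O(-623, 444)) = (-393550 - 82438)*(125840 + (286 - 1*444)) = -475988*(125840 + (286 - 444)) = -475988*(125840 - 158) = -475988*125682 = -59823123816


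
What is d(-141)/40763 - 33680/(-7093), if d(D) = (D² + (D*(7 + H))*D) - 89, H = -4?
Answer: 1936330295/289131959 ≈ 6.6970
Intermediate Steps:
d(D) = -89 + 4*D² (d(D) = (D² + (D*(7 - 4))*D) - 89 = (D² + (D*3)*D) - 89 = (D² + (3*D)*D) - 89 = (D² + 3*D²) - 89 = 4*D² - 89 = -89 + 4*D²)
d(-141)/40763 - 33680/(-7093) = (-89 + 4*(-141)²)/40763 - 33680/(-7093) = (-89 + 4*19881)*(1/40763) - 33680*(-1/7093) = (-89 + 79524)*(1/40763) + 33680/7093 = 79435*(1/40763) + 33680/7093 = 79435/40763 + 33680/7093 = 1936330295/289131959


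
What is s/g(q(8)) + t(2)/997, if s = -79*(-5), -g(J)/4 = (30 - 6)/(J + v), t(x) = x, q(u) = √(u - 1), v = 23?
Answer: -9057553/95712 - 395*√7/96 ≈ -105.52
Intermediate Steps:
q(u) = √(-1 + u)
g(J) = -96/(23 + J) (g(J) = -4*(30 - 6)/(J + 23) = -96/(23 + J))
s = 395
s/g(q(8)) + t(2)/997 = 395/((-96/(23 + √(-1 + 8)))) + 2/997 = 395/((-96/(23 + √7))) + 2*(1/997) = 395*(-23/96 - √7/96) + 2/997 = (-9085/96 - 395*√7/96) + 2/997 = -9057553/95712 - 395*√7/96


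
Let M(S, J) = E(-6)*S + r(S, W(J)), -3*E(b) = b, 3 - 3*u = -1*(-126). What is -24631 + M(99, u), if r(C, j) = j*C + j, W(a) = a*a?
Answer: 143667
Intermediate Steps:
u = -41 (u = 1 - (-1)*(-126)/3 = 1 - ⅓*126 = 1 - 42 = -41)
W(a) = a²
r(C, j) = j + C*j (r(C, j) = C*j + j = j + C*j)
E(b) = -b/3
M(S, J) = 2*S + J²*(1 + S) (M(S, J) = (-⅓*(-6))*S + J²*(1 + S) = 2*S + J²*(1 + S))
-24631 + M(99, u) = -24631 + (2*99 + (-41)²*(1 + 99)) = -24631 + (198 + 1681*100) = -24631 + (198 + 168100) = -24631 + 168298 = 143667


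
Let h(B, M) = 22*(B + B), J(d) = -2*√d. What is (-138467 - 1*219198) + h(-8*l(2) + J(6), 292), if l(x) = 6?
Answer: -359777 - 88*√6 ≈ -3.5999e+5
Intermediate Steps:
h(B, M) = 44*B (h(B, M) = 22*(2*B) = 44*B)
(-138467 - 1*219198) + h(-8*l(2) + J(6), 292) = (-138467 - 1*219198) + 44*(-8*6 - 2*√6) = (-138467 - 219198) + 44*(-48 - 2*√6) = -357665 + (-2112 - 88*√6) = -359777 - 88*√6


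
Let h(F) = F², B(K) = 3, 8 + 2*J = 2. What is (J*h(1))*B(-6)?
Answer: -9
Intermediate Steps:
J = -3 (J = -4 + (½)*2 = -4 + 1 = -3)
(J*h(1))*B(-6) = -3*1²*3 = -3*1*3 = -3*3 = -9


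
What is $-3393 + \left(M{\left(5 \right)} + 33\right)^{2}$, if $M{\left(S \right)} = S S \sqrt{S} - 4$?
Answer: $573 + 1450 \sqrt{5} \approx 3815.3$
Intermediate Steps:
$M{\left(S \right)} = -4 + S^{\frac{5}{2}}$ ($M{\left(S \right)} = S S^{\frac{3}{2}} - 4 = S^{\frac{5}{2}} - 4 = -4 + S^{\frac{5}{2}}$)
$-3393 + \left(M{\left(5 \right)} + 33\right)^{2} = -3393 + \left(\left(-4 + 5^{\frac{5}{2}}\right) + 33\right)^{2} = -3393 + \left(\left(-4 + 25 \sqrt{5}\right) + 33\right)^{2} = -3393 + \left(29 + 25 \sqrt{5}\right)^{2}$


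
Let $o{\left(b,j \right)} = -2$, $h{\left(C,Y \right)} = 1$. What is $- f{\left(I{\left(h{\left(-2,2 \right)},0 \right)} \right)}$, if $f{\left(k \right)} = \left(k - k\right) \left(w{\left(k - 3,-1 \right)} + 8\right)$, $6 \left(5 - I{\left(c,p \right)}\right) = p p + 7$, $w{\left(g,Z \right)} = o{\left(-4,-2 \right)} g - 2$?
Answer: $0$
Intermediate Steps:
$w{\left(g,Z \right)} = -2 - 2 g$ ($w{\left(g,Z \right)} = - 2 g - 2 = -2 - 2 g$)
$I{\left(c,p \right)} = \frac{23}{6} - \frac{p^{2}}{6}$ ($I{\left(c,p \right)} = 5 - \frac{p p + 7}{6} = 5 - \frac{p^{2} + 7}{6} = 5 - \frac{7 + p^{2}}{6} = 5 - \left(\frac{7}{6} + \frac{p^{2}}{6}\right) = \frac{23}{6} - \frac{p^{2}}{6}$)
$f{\left(k \right)} = 0$ ($f{\left(k \right)} = \left(k - k\right) \left(\left(-2 - 2 \left(k - 3\right)\right) + 8\right) = 0 \left(\left(-2 - 2 \left(-3 + k\right)\right) + 8\right) = 0 \left(\left(-2 - \left(-6 + 2 k\right)\right) + 8\right) = 0 \left(\left(4 - 2 k\right) + 8\right) = 0 \left(12 - 2 k\right) = 0$)
$- f{\left(I{\left(h{\left(-2,2 \right)},0 \right)} \right)} = \left(-1\right) 0 = 0$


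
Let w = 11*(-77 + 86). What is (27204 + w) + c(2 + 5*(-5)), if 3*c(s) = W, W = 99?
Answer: 27336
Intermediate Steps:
c(s) = 33 (c(s) = (⅓)*99 = 33)
w = 99 (w = 11*9 = 99)
(27204 + w) + c(2 + 5*(-5)) = (27204 + 99) + 33 = 27303 + 33 = 27336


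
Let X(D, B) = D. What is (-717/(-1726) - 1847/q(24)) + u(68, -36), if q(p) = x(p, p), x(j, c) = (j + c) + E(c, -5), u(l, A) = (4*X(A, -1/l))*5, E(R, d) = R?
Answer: -46306069/62136 ≈ -745.24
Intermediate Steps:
u(l, A) = 20*A (u(l, A) = (4*A)*5 = 20*A)
x(j, c) = j + 2*c (x(j, c) = (j + c) + c = (c + j) + c = j + 2*c)
q(p) = 3*p (q(p) = p + 2*p = 3*p)
(-717/(-1726) - 1847/q(24)) + u(68, -36) = (-717/(-1726) - 1847/(3*24)) + 20*(-36) = (-717*(-1/1726) - 1847/72) - 720 = (717/1726 - 1847*1/72) - 720 = (717/1726 - 1847/72) - 720 = -1568149/62136 - 720 = -46306069/62136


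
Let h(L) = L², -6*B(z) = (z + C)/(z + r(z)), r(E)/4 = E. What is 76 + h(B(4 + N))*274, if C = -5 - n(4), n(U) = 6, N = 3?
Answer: 838996/11025 ≈ 76.099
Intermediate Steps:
r(E) = 4*E
C = -11 (C = -5 - 1*6 = -5 - 6 = -11)
B(z) = -(-11 + z)/(30*z) (B(z) = -(z - 11)/(6*(z + 4*z)) = -(-11 + z)/(6*(5*z)) = -(-11 + z)*1/(5*z)/6 = -(-11 + z)/(30*z))
76 + h(B(4 + N))*274 = 76 + ((11 - (4 + 3))/(30*(4 + 3)))²*274 = 76 + ((1/30)*(11 - 1*7)/7)²*274 = 76 + ((1/30)*(⅐)*(11 - 7))²*274 = 76 + ((1/30)*(⅐)*4)²*274 = 76 + (2/105)²*274 = 76 + (4/11025)*274 = 76 + 1096/11025 = 838996/11025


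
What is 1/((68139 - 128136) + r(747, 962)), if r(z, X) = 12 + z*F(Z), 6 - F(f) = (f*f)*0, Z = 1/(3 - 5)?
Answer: -1/55503 ≈ -1.8017e-5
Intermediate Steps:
Z = -½ (Z = 1/(-2) = -½ ≈ -0.50000)
F(f) = 6 (F(f) = 6 - f*f*0 = 6 - f²*0 = 6 - 1*0 = 6 + 0 = 6)
r(z, X) = 12 + 6*z (r(z, X) = 12 + z*6 = 12 + 6*z)
1/((68139 - 128136) + r(747, 962)) = 1/((68139 - 128136) + (12 + 6*747)) = 1/(-59997 + (12 + 4482)) = 1/(-59997 + 4494) = 1/(-55503) = -1/55503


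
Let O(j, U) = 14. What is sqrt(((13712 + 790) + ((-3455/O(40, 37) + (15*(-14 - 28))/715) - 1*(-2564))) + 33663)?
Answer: sqrt(202329385258)/2002 ≈ 224.68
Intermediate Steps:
sqrt(((13712 + 790) + ((-3455/O(40, 37) + (15*(-14 - 28))/715) - 1*(-2564))) + 33663) = sqrt(((13712 + 790) + ((-3455/14 + (15*(-14 - 28))/715) - 1*(-2564))) + 33663) = sqrt((14502 + ((-3455*1/14 + (15*(-42))*(1/715)) + 2564)) + 33663) = sqrt((14502 + ((-3455/14 - 630*1/715) + 2564)) + 33663) = sqrt((14502 + ((-3455/14 - 126/143) + 2564)) + 33663) = sqrt((14502 + (-495829/2002 + 2564)) + 33663) = sqrt((14502 + 4637299/2002) + 33663) = sqrt(33670303/2002 + 33663) = sqrt(101063629/2002) = sqrt(202329385258)/2002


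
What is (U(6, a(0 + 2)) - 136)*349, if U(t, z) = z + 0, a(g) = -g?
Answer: -48162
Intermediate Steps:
U(t, z) = z
(U(6, a(0 + 2)) - 136)*349 = (-(0 + 2) - 136)*349 = (-1*2 - 136)*349 = (-2 - 136)*349 = -138*349 = -48162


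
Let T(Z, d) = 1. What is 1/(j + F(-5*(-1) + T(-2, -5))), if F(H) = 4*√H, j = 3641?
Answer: 3641/13256785 - 4*√6/13256785 ≈ 0.00027391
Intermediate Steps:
1/(j + F(-5*(-1) + T(-2, -5))) = 1/(3641 + 4*√(-5*(-1) + 1)) = 1/(3641 + 4*√(5 + 1)) = 1/(3641 + 4*√6)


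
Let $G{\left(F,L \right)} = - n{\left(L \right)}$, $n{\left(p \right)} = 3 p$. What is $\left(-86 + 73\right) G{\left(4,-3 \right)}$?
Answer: $-117$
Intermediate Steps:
$G{\left(F,L \right)} = - 3 L$
$\left(-86 + 73\right) G{\left(4,-3 \right)} = \left(-86 + 73\right) \left(\left(-3\right) \left(-3\right)\right) = \left(-13\right) 9 = -117$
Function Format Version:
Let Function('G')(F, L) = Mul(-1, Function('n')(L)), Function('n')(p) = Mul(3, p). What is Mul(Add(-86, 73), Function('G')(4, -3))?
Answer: -117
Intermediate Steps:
Function('G')(F, L) = Mul(-3, L) (Function('G')(F, L) = Mul(-1, Mul(3, L)) = Mul(-3, L))
Mul(Add(-86, 73), Function('G')(4, -3)) = Mul(Add(-86, 73), Mul(-3, -3)) = Mul(-13, 9) = -117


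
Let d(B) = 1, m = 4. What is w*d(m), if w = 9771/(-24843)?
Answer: -3257/8281 ≈ -0.39331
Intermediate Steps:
w = -3257/8281 (w = 9771*(-1/24843) = -3257/8281 ≈ -0.39331)
w*d(m) = -3257/8281*1 = -3257/8281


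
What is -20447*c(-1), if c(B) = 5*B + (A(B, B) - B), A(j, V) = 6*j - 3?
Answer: 265811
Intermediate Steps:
A(j, V) = -3 + 6*j
c(B) = -3 + 10*B (c(B) = 5*B + ((-3 + 6*B) - B) = 5*B + (-3 + 5*B) = -3 + 10*B)
-20447*c(-1) = -20447*(-3 + 10*(-1)) = -20447*(-3 - 10) = -20447*(-13) = 265811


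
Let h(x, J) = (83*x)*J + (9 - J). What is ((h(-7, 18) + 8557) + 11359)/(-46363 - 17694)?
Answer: -9449/64057 ≈ -0.14751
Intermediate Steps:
h(x, J) = 9 - J + 83*J*x (h(x, J) = 83*J*x + (9 - J) = 9 - J + 83*J*x)
((h(-7, 18) + 8557) + 11359)/(-46363 - 17694) = (((9 - 1*18 + 83*18*(-7)) + 8557) + 11359)/(-46363 - 17694) = (((9 - 18 - 10458) + 8557) + 11359)/(-64057) = ((-10467 + 8557) + 11359)*(-1/64057) = (-1910 + 11359)*(-1/64057) = 9449*(-1/64057) = -9449/64057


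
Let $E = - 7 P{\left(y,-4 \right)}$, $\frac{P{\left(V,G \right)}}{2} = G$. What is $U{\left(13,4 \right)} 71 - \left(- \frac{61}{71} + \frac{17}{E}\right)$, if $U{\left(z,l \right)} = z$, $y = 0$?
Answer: $\frac{3672057}{3976} \approx 923.56$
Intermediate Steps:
$P{\left(V,G \right)} = 2 G$
$E = 56$ ($E = - 7 \cdot 2 \left(-4\right) = \left(-7\right) \left(-8\right) = 56$)
$U{\left(13,4 \right)} 71 - \left(- \frac{61}{71} + \frac{17}{E}\right) = 13 \cdot 71 - \left(- \frac{61}{71} + \frac{17}{56}\right) = 923 - - \frac{2209}{3976} = 923 + \left(\frac{61}{71} - \frac{17}{56}\right) = 923 + \frac{2209}{3976} = \frac{3672057}{3976}$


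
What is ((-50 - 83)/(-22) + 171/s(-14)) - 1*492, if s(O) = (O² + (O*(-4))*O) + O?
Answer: -1609936/3311 ≈ -486.24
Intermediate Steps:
s(O) = O - 3*O² (s(O) = (O² + (-4*O)*O) + O = (O² - 4*O²) + O = -3*O² + O = O - 3*O²)
((-50 - 83)/(-22) + 171/s(-14)) - 1*492 = ((-50 - 83)/(-22) + 171/((-14*(1 - 3*(-14))))) - 1*492 = (-133*(-1/22) + 171/((-14*(1 + 42)))) - 492 = (133/22 + 171/((-14*43))) - 492 = (133/22 + 171/(-602)) - 492 = (133/22 + 171*(-1/602)) - 492 = (133/22 - 171/602) - 492 = 19076/3311 - 492 = -1609936/3311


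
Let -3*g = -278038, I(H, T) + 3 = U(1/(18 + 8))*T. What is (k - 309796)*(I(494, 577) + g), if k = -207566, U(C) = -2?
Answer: -47350177418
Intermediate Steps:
I(H, T) = -3 - 2*T
g = 278038/3 (g = -⅓*(-278038) = 278038/3 ≈ 92679.)
(k - 309796)*(I(494, 577) + g) = (-207566 - 309796)*((-3 - 2*577) + 278038/3) = -517362*((-3 - 1154) + 278038/3) = -517362*(-1157 + 278038/3) = -517362*274567/3 = -47350177418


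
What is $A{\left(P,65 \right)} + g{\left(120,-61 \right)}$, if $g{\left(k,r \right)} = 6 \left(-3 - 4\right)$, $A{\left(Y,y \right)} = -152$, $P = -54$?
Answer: $-194$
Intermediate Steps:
$g{\left(k,r \right)} = -42$ ($g{\left(k,r \right)} = 6 \left(-7\right) = -42$)
$A{\left(P,65 \right)} + g{\left(120,-61 \right)} = -152 - 42 = -194$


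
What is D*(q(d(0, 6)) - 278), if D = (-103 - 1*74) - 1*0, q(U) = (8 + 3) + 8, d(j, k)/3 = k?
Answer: 45843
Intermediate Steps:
d(j, k) = 3*k
q(U) = 19 (q(U) = 11 + 8 = 19)
D = -177 (D = (-103 - 74) + 0 = -177 + 0 = -177)
D*(q(d(0, 6)) - 278) = -177*(19 - 278) = -177*(-259) = 45843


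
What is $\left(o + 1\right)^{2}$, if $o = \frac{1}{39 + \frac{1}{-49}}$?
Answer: $\frac{3837681}{3648100} \approx 1.052$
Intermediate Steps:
$o = \frac{49}{1910}$ ($o = \frac{1}{39 - \frac{1}{49}} = \frac{1}{\frac{1910}{49}} = \frac{49}{1910} \approx 0.025654$)
$\left(o + 1\right)^{2} = \left(\frac{49}{1910} + 1\right)^{2} = \left(\frac{1959}{1910}\right)^{2} = \frac{3837681}{3648100}$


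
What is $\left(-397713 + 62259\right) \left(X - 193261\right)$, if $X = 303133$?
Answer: $-36857001888$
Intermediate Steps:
$\left(-397713 + 62259\right) \left(X - 193261\right) = \left(-397713 + 62259\right) \left(303133 - 193261\right) = \left(-335454\right) 109872 = -36857001888$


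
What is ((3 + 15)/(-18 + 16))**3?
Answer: -729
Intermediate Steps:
((3 + 15)/(-18 + 16))**3 = (18/(-2))**3 = (18*(-1/2))**3 = (-9)**3 = -729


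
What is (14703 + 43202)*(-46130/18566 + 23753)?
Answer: 12766664748770/9283 ≈ 1.3753e+9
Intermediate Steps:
(14703 + 43202)*(-46130/18566 + 23753) = 57905*(-46130*1/18566 + 23753) = 57905*(-23065/9283 + 23753) = 57905*(220476034/9283) = 12766664748770/9283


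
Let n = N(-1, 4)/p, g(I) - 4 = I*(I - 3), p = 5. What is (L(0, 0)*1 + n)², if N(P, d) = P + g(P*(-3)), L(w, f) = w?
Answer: 9/25 ≈ 0.36000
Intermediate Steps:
g(I) = 4 + I*(-3 + I) (g(I) = 4 + I*(I - 3) = 4 + I*(-3 + I))
N(P, d) = 4 + 9*P² + 10*P (N(P, d) = P + (4 + (P*(-3))² - 3*P*(-3)) = P + (4 + (-3*P)² - (-9)*P) = P + (4 + 9*P² + 9*P) = P + (4 + 9*P + 9*P²) = 4 + 9*P² + 10*P)
n = ⅗ (n = (4 + 9*(-1)² + 10*(-1))/5 = (4 + 9*1 - 10)*(⅕) = (4 + 9 - 10)*(⅕) = 3*(⅕) = ⅗ ≈ 0.60000)
(L(0, 0)*1 + n)² = (0*1 + ⅗)² = (0 + ⅗)² = (⅗)² = 9/25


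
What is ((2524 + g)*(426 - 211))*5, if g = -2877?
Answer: -379475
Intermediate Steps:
((2524 + g)*(426 - 211))*5 = ((2524 - 2877)*(426 - 211))*5 = -353*215*5 = -75895*5 = -379475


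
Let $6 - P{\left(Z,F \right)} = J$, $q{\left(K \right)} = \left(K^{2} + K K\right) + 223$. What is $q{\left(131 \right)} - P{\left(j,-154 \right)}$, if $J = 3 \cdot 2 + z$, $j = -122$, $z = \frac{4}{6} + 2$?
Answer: $\frac{103643}{3} \approx 34548.0$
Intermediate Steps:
$z = \frac{8}{3}$ ($z = 4 \cdot \frac{1}{6} + 2 = \frac{2}{3} + 2 = \frac{8}{3} \approx 2.6667$)
$q{\left(K \right)} = 223 + 2 K^{2}$ ($q{\left(K \right)} = \left(K^{2} + K^{2}\right) + 223 = 2 K^{2} + 223 = 223 + 2 K^{2}$)
$J = \frac{26}{3}$ ($J = 3 \cdot 2 + \frac{8}{3} = 6 + \frac{8}{3} = \frac{26}{3} \approx 8.6667$)
$P{\left(Z,F \right)} = - \frac{8}{3}$ ($P{\left(Z,F \right)} = 6 - \frac{26}{3} = - \frac{8}{3}$)
$q{\left(131 \right)} - P{\left(j,-154 \right)} = \left(223 + 2 \cdot 131^{2}\right) - - \frac{8}{3} = \left(223 + 2 \cdot 17161\right) + \frac{8}{3} = \left(223 + 34322\right) + \frac{8}{3} = 34545 + \frac{8}{3} = \frac{103643}{3}$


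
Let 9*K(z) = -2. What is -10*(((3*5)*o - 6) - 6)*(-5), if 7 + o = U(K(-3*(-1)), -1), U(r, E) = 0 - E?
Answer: -5100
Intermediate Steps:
K(z) = -2/9 (K(z) = (⅑)*(-2) = -2/9)
U(r, E) = -E
o = -6 (o = -7 - 1*(-1) = -7 + 1 = -6)
-10*(((3*5)*o - 6) - 6)*(-5) = -10*(((3*5)*(-6) - 6) - 6)*(-5) = -10*((15*(-6) - 6) - 6)*(-5) = -10*((-90 - 6) - 6)*(-5) = -10*(-96 - 6)*(-5) = -10*(-102)*(-5) = 1020*(-5) = -5100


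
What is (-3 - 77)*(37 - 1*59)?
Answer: 1760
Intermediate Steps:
(-3 - 77)*(37 - 1*59) = -80*(37 - 59) = -80*(-22) = 1760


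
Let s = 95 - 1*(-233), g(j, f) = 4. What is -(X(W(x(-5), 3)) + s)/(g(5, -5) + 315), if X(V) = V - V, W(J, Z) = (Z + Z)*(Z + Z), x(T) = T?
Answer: -328/319 ≈ -1.0282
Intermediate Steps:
W(J, Z) = 4*Z² (W(J, Z) = (2*Z)*(2*Z) = 4*Z²)
X(V) = 0
s = 328 (s = 95 + 233 = 328)
-(X(W(x(-5), 3)) + s)/(g(5, -5) + 315) = -(0 + 328)/(4 + 315) = -328/319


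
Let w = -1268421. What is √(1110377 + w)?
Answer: 2*I*√39511 ≈ 397.55*I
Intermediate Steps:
√(1110377 + w) = √(1110377 - 1268421) = √(-158044) = 2*I*√39511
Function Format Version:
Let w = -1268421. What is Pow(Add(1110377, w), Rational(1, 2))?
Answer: Mul(2, I, Pow(39511, Rational(1, 2))) ≈ Mul(397.55, I)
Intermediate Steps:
Pow(Add(1110377, w), Rational(1, 2)) = Pow(Add(1110377, -1268421), Rational(1, 2)) = Pow(-158044, Rational(1, 2)) = Mul(2, I, Pow(39511, Rational(1, 2)))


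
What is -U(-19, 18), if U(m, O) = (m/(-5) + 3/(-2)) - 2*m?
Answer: -403/10 ≈ -40.300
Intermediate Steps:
U(m, O) = -3/2 - 11*m/5 (U(m, O) = (m*(-⅕) + 3*(-½)) - 2*m = (-m/5 - 3/2) - 2*m = (-3/2 - m/5) - 2*m = -3/2 - 11*m/5)
-U(-19, 18) = -(-3/2 - 11/5*(-19)) = -(-3/2 + 209/5) = -1*403/10 = -403/10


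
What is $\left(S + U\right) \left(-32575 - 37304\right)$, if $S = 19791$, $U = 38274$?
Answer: $-4057524135$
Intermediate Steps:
$\left(S + U\right) \left(-32575 - 37304\right) = \left(19791 + 38274\right) \left(-32575 - 37304\right) = 58065 \left(-69879\right) = -4057524135$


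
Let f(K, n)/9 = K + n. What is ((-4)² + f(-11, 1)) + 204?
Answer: 130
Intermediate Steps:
f(K, n) = 9*K + 9*n (f(K, n) = 9*(K + n) = 9*K + 9*n)
((-4)² + f(-11, 1)) + 204 = ((-4)² + (9*(-11) + 9*1)) + 204 = (16 + (-99 + 9)) + 204 = (16 - 90) + 204 = -74 + 204 = 130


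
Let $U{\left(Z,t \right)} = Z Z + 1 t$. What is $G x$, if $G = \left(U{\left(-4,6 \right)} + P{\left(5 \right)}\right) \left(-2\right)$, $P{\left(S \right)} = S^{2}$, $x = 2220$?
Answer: $-208680$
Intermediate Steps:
$U{\left(Z,t \right)} = t + Z^{2}$ ($U{\left(Z,t \right)} = Z^{2} + t = t + Z^{2}$)
$G = -94$ ($G = \left(\left(6 + \left(-4\right)^{2}\right) + 5^{2}\right) \left(-2\right) = \left(\left(6 + 16\right) + 25\right) \left(-2\right) = \left(22 + 25\right) \left(-2\right) = 47 \left(-2\right) = -94$)
$G x = \left(-94\right) 2220 = -208680$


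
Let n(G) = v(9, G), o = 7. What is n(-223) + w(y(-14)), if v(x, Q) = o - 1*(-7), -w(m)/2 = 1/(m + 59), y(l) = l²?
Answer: 3568/255 ≈ 13.992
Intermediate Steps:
w(m) = -2/(59 + m) (w(m) = -2/(m + 59) = -2/(59 + m))
v(x, Q) = 14 (v(x, Q) = 7 - 1*(-7) = 7 + 7 = 14)
n(G) = 14
n(-223) + w(y(-14)) = 14 - 2/(59 + (-14)²) = 14 - 2/(59 + 196) = 14 - 2/255 = 3568/255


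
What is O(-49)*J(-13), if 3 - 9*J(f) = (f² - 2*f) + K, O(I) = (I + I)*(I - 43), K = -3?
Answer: -189336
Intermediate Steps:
O(I) = 2*I*(-43 + I) (O(I) = (2*I)*(-43 + I) = 2*I*(-43 + I))
J(f) = ⅔ - f²/9 + 2*f/9 (J(f) = ⅓ - ((f² - 2*f) - 3)/9 = ⅓ - (-3 + f² - 2*f)/9 = ⅓ + (⅓ - f²/9 + 2*f/9) = ⅔ - f²/9 + 2*f/9)
O(-49)*J(-13) = (2*(-49)*(-43 - 49))*(⅔ - ⅑*(-13)² + (2/9)*(-13)) = (2*(-49)*(-92))*(⅔ - ⅑*169 - 26/9) = 9016*(⅔ - 169/9 - 26/9) = 9016*(-21) = -189336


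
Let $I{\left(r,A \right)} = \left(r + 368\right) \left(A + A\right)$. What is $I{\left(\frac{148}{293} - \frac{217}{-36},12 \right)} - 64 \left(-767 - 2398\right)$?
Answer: $\frac{185951386}{879} \approx 2.1155 \cdot 10^{5}$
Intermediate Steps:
$I{\left(r,A \right)} = 2 A \left(368 + r\right)$ ($I{\left(r,A \right)} = \left(368 + r\right) 2 A = 2 A \left(368 + r\right)$)
$I{\left(\frac{148}{293} - \frac{217}{-36},12 \right)} - 64 \left(-767 - 2398\right) = 2 \cdot 12 \left(368 + \left(\frac{148}{293} - \frac{217}{-36}\right)\right) - 64 \left(-767 - 2398\right) = 2 \cdot 12 \left(368 + \left(148 \cdot \frac{1}{293} - - \frac{217}{36}\right)\right) - 64 \left(-767 - 2398\right) = 2 \cdot 12 \left(368 + \left(\frac{148}{293} + \frac{217}{36}\right)\right) - 64 \left(-3165\right) = 2 \cdot 12 \left(368 + \frac{68909}{10548}\right) - -202560 = 2 \cdot 12 \cdot \frac{3950573}{10548} + 202560 = \frac{7901146}{879} + 202560 = \frac{185951386}{879}$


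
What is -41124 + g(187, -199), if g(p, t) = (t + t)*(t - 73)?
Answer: 67132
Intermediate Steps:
g(p, t) = 2*t*(-73 + t) (g(p, t) = (2*t)*(-73 + t) = 2*t*(-73 + t))
-41124 + g(187, -199) = -41124 + 2*(-199)*(-73 - 199) = -41124 + 2*(-199)*(-272) = -41124 + 108256 = 67132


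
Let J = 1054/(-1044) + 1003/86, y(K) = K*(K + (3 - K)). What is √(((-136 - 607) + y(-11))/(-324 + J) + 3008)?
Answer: 2*√9307727680969754/3516691 ≈ 54.868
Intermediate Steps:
y(K) = 3*K (y(K) = K*3 = 3*K)
J = 119561/11223 (J = 1054*(-1/1044) + 1003*(1/86) = -527/522 + 1003/86 = 119561/11223 ≈ 10.653)
√(((-136 - 607) + y(-11))/(-324 + J) + 3008) = √(((-136 - 607) + 3*(-11))/(-324 + 119561/11223) + 3008) = √((-743 - 33)/(-3516691/11223) + 3008) = √(-776*(-11223/3516691) + 3008) = √(8709048/3516691 + 3008) = √(10586915576/3516691) = 2*√9307727680969754/3516691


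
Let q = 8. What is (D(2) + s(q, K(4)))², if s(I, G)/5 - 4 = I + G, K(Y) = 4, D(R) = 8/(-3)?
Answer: 53824/9 ≈ 5980.4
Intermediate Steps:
D(R) = -8/3 (D(R) = 8*(-⅓) = -8/3)
s(I, G) = 20 + 5*G + 5*I (s(I, G) = 20 + 5*(I + G) = 20 + 5*(G + I) = 20 + (5*G + 5*I) = 20 + 5*G + 5*I)
(D(2) + s(q, K(4)))² = (-8/3 + (20 + 5*4 + 5*8))² = (-8/3 + (20 + 20 + 40))² = (-8/3 + 80)² = (232/3)² = 53824/9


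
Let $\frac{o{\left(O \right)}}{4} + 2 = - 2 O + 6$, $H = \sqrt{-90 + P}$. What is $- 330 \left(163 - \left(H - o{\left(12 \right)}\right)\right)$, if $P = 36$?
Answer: $-27390 + 990 i \sqrt{6} \approx -27390.0 + 2425.0 i$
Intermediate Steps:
$H = 3 i \sqrt{6}$ ($H = \sqrt{-90 + 36} = \sqrt{-54} = 3 i \sqrt{6} \approx 7.3485 i$)
$o{\left(O \right)} = 16 - 8 O$ ($o{\left(O \right)} = -8 + 4 \left(- 2 O + 6\right) = -8 + 4 \left(6 - 2 O\right) = -8 - \left(-24 + 8 O\right) = 16 - 8 O$)
$- 330 \left(163 - \left(H - o{\left(12 \right)}\right)\right) = - 330 \left(163 + \left(\left(16 - 96\right) - 3 i \sqrt{6}\right)\right) = - 330 \left(163 - \left(80 + 3 i \sqrt{6}\right)\right) = - 330 \left(83 - 3 i \sqrt{6}\right) = -27390 + 990 i \sqrt{6}$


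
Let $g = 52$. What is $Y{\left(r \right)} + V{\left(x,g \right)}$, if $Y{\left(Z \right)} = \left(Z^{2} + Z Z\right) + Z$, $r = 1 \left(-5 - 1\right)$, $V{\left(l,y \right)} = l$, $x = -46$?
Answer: $20$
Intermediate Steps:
$r = -6$ ($r = 1 \left(-6\right) = -6$)
$Y{\left(Z \right)} = Z + 2 Z^{2}$ ($Y{\left(Z \right)} = \left(Z^{2} + Z^{2}\right) + Z = 2 Z^{2} + Z = Z + 2 Z^{2}$)
$Y{\left(r \right)} + V{\left(x,g \right)} = - 6 \left(1 + 2 \left(-6\right)\right) - 46 = - 6 \left(1 - 12\right) - 46 = \left(-6\right) \left(-11\right) - 46 = 66 - 46 = 20$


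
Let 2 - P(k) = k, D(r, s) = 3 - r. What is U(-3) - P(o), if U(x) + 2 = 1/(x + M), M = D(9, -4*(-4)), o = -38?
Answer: -379/9 ≈ -42.111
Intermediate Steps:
M = -6 (M = 3 - 1*9 = 3 - 9 = -6)
P(k) = 2 - k
U(x) = -2 + 1/(-6 + x) (U(x) = -2 + 1/(x - 6) = -2 + 1/(-6 + x))
U(-3) - P(o) = (13 - 2*(-3))/(-6 - 3) - (2 - 1*(-38)) = (13 + 6)/(-9) - (2 + 38) = -⅑*19 - 1*40 = -19/9 - 40 = -379/9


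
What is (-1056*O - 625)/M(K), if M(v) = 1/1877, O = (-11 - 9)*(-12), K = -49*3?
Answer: -476880005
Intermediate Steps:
K = -147
O = 240 (O = -20*(-12) = 240)
M(v) = 1/1877
(-1056*O - 625)/M(K) = (-1056*240 - 625)/(1/1877) = (-253440 - 625)*1877 = -254065*1877 = -476880005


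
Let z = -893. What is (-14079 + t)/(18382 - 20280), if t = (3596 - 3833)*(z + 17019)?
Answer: 3835941/1898 ≈ 2021.0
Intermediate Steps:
t = -3821862 (t = (3596 - 3833)*(-893 + 17019) = -237*16126 = -3821862)
(-14079 + t)/(18382 - 20280) = (-14079 - 3821862)/(18382 - 20280) = -3835941/(-1898) = -3835941*(-1/1898) = 3835941/1898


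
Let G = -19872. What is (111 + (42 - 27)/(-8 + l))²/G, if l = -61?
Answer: -405769/657018 ≈ -0.61759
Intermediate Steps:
(111 + (42 - 27)/(-8 + l))²/G = (111 + (42 - 27)/(-8 - 61))²/(-19872) = (111 + 15/(-69))²*(-1/19872) = (111 + 15*(-1/69))²*(-1/19872) = (111 - 5/23)²*(-1/19872) = (2548/23)²*(-1/19872) = (6492304/529)*(-1/19872) = -405769/657018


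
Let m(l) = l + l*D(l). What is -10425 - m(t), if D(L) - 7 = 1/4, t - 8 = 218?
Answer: -24579/2 ≈ -12290.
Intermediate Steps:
t = 226 (t = 8 + 218 = 226)
D(L) = 29/4 (D(L) = 7 + 1/4 = 29/4)
m(l) = 33*l/4 (m(l) = l + l*(29/4) = l + 29*l/4 = 33*l/4)
-10425 - m(t) = -10425 - 33*226/4 = -10425 - 1*3729/2 = -10425 - 3729/2 = -24579/2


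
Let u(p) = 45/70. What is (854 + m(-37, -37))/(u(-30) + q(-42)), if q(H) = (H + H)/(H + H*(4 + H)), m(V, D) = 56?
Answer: 94276/61 ≈ 1545.5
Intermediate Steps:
u(p) = 9/14 (u(p) = 45*(1/70) = 9/14)
q(H) = 2*H/(H + H*(4 + H)) (q(H) = (2*H)/(H + H*(4 + H)) = 2*H/(H + H*(4 + H)))
(854 + m(-37, -37))/(u(-30) + q(-42)) = (854 + 56)/(9/14 + 2/(5 - 42)) = 910/(9/14 + 2/(-37)) = 910/(9/14 + 2*(-1/37)) = 910/(9/14 - 2/37) = 910/(305/518) = 910*(518/305) = 94276/61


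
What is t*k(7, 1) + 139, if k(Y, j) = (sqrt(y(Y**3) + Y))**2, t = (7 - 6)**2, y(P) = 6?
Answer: 152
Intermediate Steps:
t = 1 (t = 1**2 = 1)
k(Y, j) = 6 + Y (k(Y, j) = (sqrt(6 + Y))**2 = 6 + Y)
t*k(7, 1) + 139 = 1*(6 + 7) + 139 = 1*13 + 139 = 13 + 139 = 152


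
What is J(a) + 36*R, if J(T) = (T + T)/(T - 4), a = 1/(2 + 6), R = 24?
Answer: 26782/31 ≈ 863.94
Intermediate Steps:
a = ⅛ (a = 1/8 = ⅛ ≈ 0.12500)
J(T) = 2*T/(-4 + T) (J(T) = (2*T)/(-4 + T) = 2*T/(-4 + T))
J(a) + 36*R = 2*(⅛)/(-4 + ⅛) + 36*24 = 2*(⅛)/(-31/8) + 864 = 2*(⅛)*(-8/31) + 864 = -2/31 + 864 = 26782/31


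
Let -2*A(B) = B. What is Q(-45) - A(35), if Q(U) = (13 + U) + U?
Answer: -119/2 ≈ -59.500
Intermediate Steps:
Q(U) = 13 + 2*U
A(B) = -B/2
Q(-45) - A(35) = (13 + 2*(-45)) - (-1)*35/2 = (13 - 90) - 1*(-35/2) = -77 + 35/2 = -119/2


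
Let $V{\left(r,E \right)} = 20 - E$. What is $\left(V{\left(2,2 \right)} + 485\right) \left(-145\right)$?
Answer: $-72935$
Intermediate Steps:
$\left(V{\left(2,2 \right)} + 485\right) \left(-145\right) = \left(\left(20 - 2\right) + 485\right) \left(-145\right) = \left(18 + 485\right) \left(-145\right) = 503 \left(-145\right) = -72935$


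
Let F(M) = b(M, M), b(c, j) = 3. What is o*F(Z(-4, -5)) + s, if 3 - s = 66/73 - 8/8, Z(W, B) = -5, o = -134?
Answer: -29120/73 ≈ -398.90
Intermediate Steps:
s = 226/73 (s = 3 - (66/73 - 8/8) = 3 - (66*(1/73) - 8*⅛) = 3 - (66/73 - 1) = 3 - 1*(-7/73) = 3 + 7/73 = 226/73 ≈ 3.0959)
F(M) = 3
o*F(Z(-4, -5)) + s = -134*3 + 226/73 = -402 + 226/73 = -29120/73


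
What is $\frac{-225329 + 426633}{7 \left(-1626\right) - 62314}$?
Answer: $- \frac{25163}{9212} \approx -2.7315$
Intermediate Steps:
$\frac{-225329 + 426633}{7 \left(-1626\right) - 62314} = \frac{201304}{-11382 - 62314} = \frac{201304}{-73696} = 201304 \left(- \frac{1}{73696}\right) = - \frac{25163}{9212}$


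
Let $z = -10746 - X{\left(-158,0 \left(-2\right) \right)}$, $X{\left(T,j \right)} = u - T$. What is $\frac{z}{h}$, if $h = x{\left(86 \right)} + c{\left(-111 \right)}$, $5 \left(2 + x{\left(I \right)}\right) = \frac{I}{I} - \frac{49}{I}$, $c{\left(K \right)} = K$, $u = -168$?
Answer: $\frac{4616480}{48553} \approx 95.081$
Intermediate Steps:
$x{\left(I \right)} = - \frac{9}{5} - \frac{49}{5 I}$ ($x{\left(I \right)} = -2 + \frac{\frac{I}{I} - \frac{49}{I}}{5} = -2 + \frac{1 - \frac{49}{I}}{5} = -2 + \left(\frac{1}{5} - \frac{49}{5 I}\right) = - \frac{9}{5} - \frac{49}{5 I}$)
$X{\left(T,j \right)} = -168 - T$
$z = -10736$ ($z = -10746 - \left(-168 - -158\right) = -10746 - \left(-168 + 158\right) = -10746 - -10 = -10746 + 10 = -10736$)
$h = - \frac{48553}{430}$ ($h = \frac{-49 - 774}{5 \cdot 86} - 111 = \frac{1}{5} \cdot \frac{1}{86} \left(-49 - 774\right) - 111 = \frac{1}{5} \cdot \frac{1}{86} \left(-823\right) - 111 = - \frac{823}{430} - 111 = - \frac{48553}{430} \approx -112.91$)
$\frac{z}{h} = - \frac{10736}{- \frac{48553}{430}} = \left(-10736\right) \left(- \frac{430}{48553}\right) = \frac{4616480}{48553}$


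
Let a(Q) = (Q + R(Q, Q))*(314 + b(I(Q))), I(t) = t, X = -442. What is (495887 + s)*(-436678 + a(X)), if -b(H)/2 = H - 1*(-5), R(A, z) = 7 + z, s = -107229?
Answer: -574651840532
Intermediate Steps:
b(H) = -10 - 2*H (b(H) = -2*(H - 1*(-5)) = -2*(H + 5) = -2*(5 + H) = -10 - 2*H)
a(Q) = (7 + 2*Q)*(304 - 2*Q) (a(Q) = (Q + (7 + Q))*(314 + (-10 - 2*Q)) = (7 + 2*Q)*(304 - 2*Q))
(495887 + s)*(-436678 + a(X)) = (495887 - 107229)*(-436678 + (2128 - 4*(-442)**2 + 594*(-442))) = 388658*(-436678 + (2128 - 4*195364 - 262548)) = 388658*(-436678 + (2128 - 781456 - 262548)) = 388658*(-436678 - 1041876) = 388658*(-1478554) = -574651840532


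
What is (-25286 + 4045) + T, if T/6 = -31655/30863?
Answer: -655750913/30863 ≈ -21247.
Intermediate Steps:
T = -189930/30863 (T = 6*(-31655/30863) = -189930/30863 ≈ -6.1540)
(-25286 + 4045) + T = (-25286 + 4045) - 189930/30863 = -21241 - 189930/30863 = -655750913/30863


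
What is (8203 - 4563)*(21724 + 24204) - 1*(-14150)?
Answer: 167192070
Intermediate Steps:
(8203 - 4563)*(21724 + 24204) - 1*(-14150) = 3640*45928 + 14150 = 167177920 + 14150 = 167192070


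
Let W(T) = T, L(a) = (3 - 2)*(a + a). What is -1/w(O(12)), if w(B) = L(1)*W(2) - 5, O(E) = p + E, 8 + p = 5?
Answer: 1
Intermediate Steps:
p = -3 (p = -8 + 5 = -3)
O(E) = -3 + E
L(a) = 2*a (L(a) = 1*(2*a) = 2*a)
w(B) = -1 (w(B) = (2*1)*2 - 5 = 2*2 - 5 = 4 - 5 = -1)
-1/w(O(12)) = -1/(-1) = -1*(-1) = 1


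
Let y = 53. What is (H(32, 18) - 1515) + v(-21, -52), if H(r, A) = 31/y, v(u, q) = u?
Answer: -81377/53 ≈ -1535.4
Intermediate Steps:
H(r, A) = 31/53
(H(32, 18) - 1515) + v(-21, -52) = (31/53 - 1515) - 21 = -80264/53 - 21 = -81377/53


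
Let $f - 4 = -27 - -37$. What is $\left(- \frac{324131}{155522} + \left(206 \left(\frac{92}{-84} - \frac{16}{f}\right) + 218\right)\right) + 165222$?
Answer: $\frac{538808182525}{3265962} \approx 1.6498 \cdot 10^{5}$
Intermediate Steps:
$f = 14$ ($f = 4 - -10 = 4 + \left(-27 + 37\right) = 4 + 10 = 14$)
$\left(- \frac{324131}{155522} + \left(206 \left(\frac{92}{-84} - \frac{16}{f}\right) + 218\right)\right) + 165222 = \left(- \frac{324131}{155522} + \left(206 \left(\frac{92}{-84} - \frac{16}{14}\right) + 218\right)\right) + 165222 = \left(\left(-324131\right) \frac{1}{155522} + \left(206 \left(92 \left(- \frac{1}{84}\right) - \frac{8}{7}\right) + 218\right)\right) + 165222 = \left(- \frac{324131}{155522} + \left(206 \left(- \frac{23}{21} - \frac{8}{7}\right) + 218\right)\right) + 165222 = \left(- \frac{324131}{155522} + \left(206 \left(- \frac{47}{21}\right) + 218\right)\right) + 165222 = \left(- \frac{324131}{155522} + \left(- \frac{9682}{21} + 218\right)\right) + 165222 = \left(- \frac{324131}{155522} - \frac{5104}{21}\right) + 165222 = - \frac{800591039}{3265962} + 165222 = \frac{538808182525}{3265962}$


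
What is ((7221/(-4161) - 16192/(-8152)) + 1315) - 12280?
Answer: -15497061090/1413353 ≈ -10965.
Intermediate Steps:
((7221/(-4161) - 16192/(-8152)) + 1315) - 12280 = ((7221*(-1/4161) - 16192*(-1/8152)) + 1315) - 12280 = ((-2407/1387 + 2024/1019) + 1315) - 12280 = (354555/1413353 + 1315) - 12280 = 1858913750/1413353 - 12280 = -15497061090/1413353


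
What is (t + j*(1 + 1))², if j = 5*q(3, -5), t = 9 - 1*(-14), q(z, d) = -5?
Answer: 729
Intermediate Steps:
t = 23 (t = 9 + 14 = 23)
j = -25 (j = 5*(-5) = -25)
(t + j*(1 + 1))² = (23 - 25*(1 + 1))² = (23 - 25*2)² = (23 - 50)² = (-27)² = 729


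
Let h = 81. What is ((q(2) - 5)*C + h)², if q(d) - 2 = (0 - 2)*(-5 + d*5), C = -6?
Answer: 25281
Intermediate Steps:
q(d) = 12 - 10*d (q(d) = 2 + (0 - 2)*(-5 + d*5) = 2 - 2*(-5 + 5*d) = 2 + (10 - 10*d) = 12 - 10*d)
((q(2) - 5)*C + h)² = (((12 - 10*2) - 5)*(-6) + 81)² = (((12 - 20) - 5)*(-6) + 81)² = ((-8 - 5)*(-6) + 81)² = (-13*(-6) + 81)² = (78 + 81)² = 159² = 25281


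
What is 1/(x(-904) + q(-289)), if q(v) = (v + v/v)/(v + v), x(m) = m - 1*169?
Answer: -289/309953 ≈ -0.00093240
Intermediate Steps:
x(m) = -169 + m (x(m) = m - 169 = -169 + m)
q(v) = (1 + v)/(2*v) (q(v) = (v + 1)/((2*v)) = (1 + v)*(1/(2*v)) = (1 + v)/(2*v))
1/(x(-904) + q(-289)) = 1/((-169 - 904) + (1/2)*(1 - 289)/(-289)) = 1/(-1073 + (1/2)*(-1/289)*(-288)) = 1/(-1073 + 144/289) = 1/(-309953/289) = -289/309953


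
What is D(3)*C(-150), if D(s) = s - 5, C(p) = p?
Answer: 300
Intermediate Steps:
D(s) = -5 + s
D(3)*C(-150) = (-5 + 3)*(-150) = -2*(-150) = 300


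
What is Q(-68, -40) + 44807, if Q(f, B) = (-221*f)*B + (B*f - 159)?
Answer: -553752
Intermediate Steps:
Q(f, B) = -159 - 220*B*f (Q(f, B) = -221*B*f + (-159 + B*f) = -159 - 220*B*f)
Q(-68, -40) + 44807 = (-159 - 220*(-40)*(-68)) + 44807 = (-159 - 598400) + 44807 = -598559 + 44807 = -553752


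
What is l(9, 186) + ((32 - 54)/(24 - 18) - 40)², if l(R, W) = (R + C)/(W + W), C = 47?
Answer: 532033/279 ≈ 1906.9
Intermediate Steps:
l(R, W) = (47 + R)/(2*W) (l(R, W) = (R + 47)/(W + W) = (47 + R)/((2*W)) = (47 + R)*(1/(2*W)) = (47 + R)/(2*W))
l(9, 186) + ((32 - 54)/(24 - 18) - 40)² = (½)*(47 + 9)/186 + ((32 - 54)/(24 - 18) - 40)² = (½)*(1/186)*56 + (-22/6 - 40)² = 14/93 + (-22*⅙ - 40)² = 14/93 + (-11/3 - 40)² = 14/93 + (-131/3)² = 14/93 + 17161/9 = 532033/279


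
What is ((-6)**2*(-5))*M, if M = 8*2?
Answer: -2880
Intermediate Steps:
M = 16
((-6)**2*(-5))*M = ((-6)**2*(-5))*16 = (36*(-5))*16 = -180*16 = -2880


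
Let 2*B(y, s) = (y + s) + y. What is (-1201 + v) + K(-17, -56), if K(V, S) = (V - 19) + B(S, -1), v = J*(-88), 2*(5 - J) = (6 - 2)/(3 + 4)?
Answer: -23917/14 ≈ -1708.4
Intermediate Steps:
B(y, s) = y + s/2 (B(y, s) = ((y + s) + y)/2 = ((s + y) + y)/2 = (s + 2*y)/2 = y + s/2)
J = 33/7 (J = 5 - (6 - 2)/(2*(3 + 4)) = 5 - 2/7 = 33/7 ≈ 4.7143)
v = -2904/7 (v = (33/7)*(-88) = -2904/7 ≈ -414.86)
K(V, S) = -39/2 + S + V (K(V, S) = (V - 19) + (S + (½)*(-1)) = (-19 + V) + (S - ½) = (-19 + V) + (-½ + S) = -39/2 + S + V)
(-1201 + v) + K(-17, -56) = (-1201 - 2904/7) + (-39/2 - 56 - 17) = -11311/7 - 185/2 = -23917/14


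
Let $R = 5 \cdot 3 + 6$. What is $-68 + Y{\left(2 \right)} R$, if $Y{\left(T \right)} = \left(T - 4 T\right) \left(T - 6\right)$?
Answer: $436$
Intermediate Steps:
$Y{\left(T \right)} = - 3 T \left(-6 + T\right)$
$R = 21$ ($R = 15 + 6 = 21$)
$-68 + Y{\left(2 \right)} R = -68 + 3 \cdot 2 \left(6 - 2\right) 21 = -68 + 3 \cdot 2 \cdot 4 \cdot 21 = -68 + 24 \cdot 21 = -68 + 504 = 436$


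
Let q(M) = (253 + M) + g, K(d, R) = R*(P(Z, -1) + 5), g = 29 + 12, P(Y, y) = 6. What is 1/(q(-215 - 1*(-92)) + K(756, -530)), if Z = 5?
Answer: -1/5659 ≈ -0.00017671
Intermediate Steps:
g = 41
K(d, R) = 11*R (K(d, R) = R*(6 + 5) = R*11 = 11*R)
q(M) = 294 + M (q(M) = (253 + M) + 41 = 294 + M)
1/(q(-215 - 1*(-92)) + K(756, -530)) = 1/((294 + (-215 - 1*(-92))) + 11*(-530)) = 1/((294 + (-215 + 92)) - 5830) = 1/((294 - 123) - 5830) = 1/(171 - 5830) = 1/(-5659) = -1/5659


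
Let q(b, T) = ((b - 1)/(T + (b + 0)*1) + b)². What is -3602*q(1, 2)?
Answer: -3602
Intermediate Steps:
q(b, T) = (b + (-1 + b)/(T + b))² (q(b, T) = ((-1 + b)/(T + b*1) + b)² = ((-1 + b)/(T + b) + b)² = (b + (-1 + b)/(T + b))²)
-3602*q(1, 2) = -3602*(-1 + 1 + 1² + 2*1)²/(2 + 1)² = -3602*(-1 + 1 + 1 + 2)²/3² = -3602*3²/9 = -3602*9/9 = -3602*1 = -3602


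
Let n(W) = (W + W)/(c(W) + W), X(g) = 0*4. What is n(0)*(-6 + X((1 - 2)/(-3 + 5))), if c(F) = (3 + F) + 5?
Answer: 0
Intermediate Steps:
c(F) = 8 + F
X(g) = 0
n(W) = 2*W/(8 + 2*W) (n(W) = (W + W)/((8 + W) + W) = (2*W)/(8 + 2*W) = 2*W/(8 + 2*W))
n(0)*(-6 + X((1 - 2)/(-3 + 5))) = (0/(4 + 0))*(-6 + 0) = (0/4)*(-6) = (0*(¼))*(-6) = 0*(-6) = 0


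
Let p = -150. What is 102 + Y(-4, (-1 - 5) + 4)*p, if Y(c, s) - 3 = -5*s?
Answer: -1848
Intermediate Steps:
Y(c, s) = 3 - 5*s
102 + Y(-4, (-1 - 5) + 4)*p = 102 + (3 - 5*((-1 - 5) + 4))*(-150) = 102 + (3 - 5*(-6 + 4))*(-150) = 102 + (3 - 5*(-2))*(-150) = 102 + (3 + 10)*(-150) = 102 + 13*(-150) = 102 - 1950 = -1848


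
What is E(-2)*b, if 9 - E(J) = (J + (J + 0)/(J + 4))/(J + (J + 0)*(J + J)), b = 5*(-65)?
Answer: -6175/2 ≈ -3087.5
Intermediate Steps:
b = -325
E(J) = 9 - (J + J/(4 + J))/(J + 2*J²) (E(J) = 9 - (J + (J + 0)/(J + 4))/(J + (J + 0)*(J + J)) = 9 - (J + J/(4 + J))/(J + J*(2*J)) = 9 - (J + J/(4 + J))/(J + 2*J²))
E(-2)*b = ((31 + 18*(-2)² + 80*(-2))/(4 + 2*(-2)² + 9*(-2)))*(-325) = ((31 + 18*4 - 160)/(4 + 2*4 - 18))*(-325) = ((31 + 72 - 160)/(4 + 8 - 18))*(-325) = (-57/(-6))*(-325) = -⅙*(-57)*(-325) = (19/2)*(-325) = -6175/2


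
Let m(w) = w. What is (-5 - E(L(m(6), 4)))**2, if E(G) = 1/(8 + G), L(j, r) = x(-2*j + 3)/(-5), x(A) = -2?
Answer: 46225/1764 ≈ 26.205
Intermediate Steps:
L(j, r) = 2/5 (L(j, r) = -2/(-5) = -2*(-1/5) = 2/5)
(-5 - E(L(m(6), 4)))**2 = (-5 - 1/(8 + 2/5))**2 = (-5 - 1/42/5)**2 = (-5 - 1*5/42)**2 = (-5 - 5/42)**2 = (-215/42)**2 = 46225/1764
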